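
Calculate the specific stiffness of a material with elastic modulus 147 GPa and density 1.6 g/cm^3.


Specific stiffness = E/rho = 147/1.6 = 91.9 GPa/(g/cm^3)

91.9 GPa/(g/cm^3)


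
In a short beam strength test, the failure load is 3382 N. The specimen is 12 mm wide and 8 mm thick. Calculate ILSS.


ILSS = 3F/(4bh) = 3*3382/(4*12*8) = 26.42 MPa

26.42 MPa


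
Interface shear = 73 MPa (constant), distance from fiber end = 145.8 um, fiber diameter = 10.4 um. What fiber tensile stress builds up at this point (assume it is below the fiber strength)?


Force balance: sigma_f * (pi*d^2/4) = tau * (pi*d) * x  ->  sigma_f = 4 * tau * x / d
sigma_f = 4 * 73 * 145.8 / 10.4 = 4093.6 MPa

4093.6 MPa


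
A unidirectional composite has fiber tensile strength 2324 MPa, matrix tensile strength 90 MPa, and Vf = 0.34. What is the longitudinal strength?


sigma_1 = sigma_f*Vf + sigma_m*(1-Vf) = 2324*0.34 + 90*0.66 = 849.6 MPa

849.6 MPa


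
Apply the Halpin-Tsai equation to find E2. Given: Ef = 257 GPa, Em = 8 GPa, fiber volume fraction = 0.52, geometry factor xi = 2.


eta = (Ef/Em - 1)/(Ef/Em + xi) = (32.125 - 1)/(32.125 + 2) = 0.9121
E2 = Em*(1+xi*eta*Vf)/(1-eta*Vf) = 29.65 GPa

29.65 GPa


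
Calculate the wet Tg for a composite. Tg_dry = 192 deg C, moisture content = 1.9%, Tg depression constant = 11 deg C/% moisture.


Tg_wet = Tg_dry - k*moisture = 192 - 11*1.9 = 171.1 deg C

171.1 deg C


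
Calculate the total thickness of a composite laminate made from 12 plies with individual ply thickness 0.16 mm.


h = n * t_ply = 12 * 0.16 = 1.92 mm

1.92 mm


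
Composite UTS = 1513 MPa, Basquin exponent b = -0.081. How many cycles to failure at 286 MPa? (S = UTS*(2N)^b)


N = 0.5 * (S/UTS)^(1/b) = 0.5 * (286/1513)^(1/-0.081) = 4.2730e+08 cycles

4.2730e+08 cycles


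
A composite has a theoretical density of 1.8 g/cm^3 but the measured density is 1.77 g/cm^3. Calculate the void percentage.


Void% = (rho_theo - rho_actual)/rho_theo * 100 = (1.8 - 1.77)/1.8 * 100 = 1.67%

1.67%


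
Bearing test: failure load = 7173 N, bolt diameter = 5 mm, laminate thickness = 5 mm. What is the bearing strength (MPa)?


sigma_br = F/(d*h) = 7173/(5*5) = 286.9 MPa

286.9 MPa


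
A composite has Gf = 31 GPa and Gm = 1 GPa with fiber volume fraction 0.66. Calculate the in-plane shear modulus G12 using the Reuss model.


1/G12 = Vf/Gf + (1-Vf)/Gm = 0.66/31 + 0.34/1
G12 = 2.77 GPa

2.77 GPa


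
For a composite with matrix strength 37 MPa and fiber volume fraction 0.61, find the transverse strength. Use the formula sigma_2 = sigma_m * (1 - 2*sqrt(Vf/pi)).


factor = 1 - 2*sqrt(0.61/pi) = 0.1187
sigma_2 = 37 * 0.1187 = 4.39 MPa

4.39 MPa


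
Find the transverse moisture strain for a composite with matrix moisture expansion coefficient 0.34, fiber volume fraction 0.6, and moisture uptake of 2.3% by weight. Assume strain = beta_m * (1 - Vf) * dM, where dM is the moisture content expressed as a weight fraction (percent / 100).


dM = 2.3/100 = 0.023
strain = beta_m * (1-Vf) * dM = 0.34 * 0.4 * 0.023 = 0.003128

0.003128


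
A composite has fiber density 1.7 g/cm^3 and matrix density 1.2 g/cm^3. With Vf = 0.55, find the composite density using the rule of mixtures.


rho_c = rho_f*Vf + rho_m*(1-Vf) = 1.7*0.55 + 1.2*0.45 = 1.475 g/cm^3

1.475 g/cm^3


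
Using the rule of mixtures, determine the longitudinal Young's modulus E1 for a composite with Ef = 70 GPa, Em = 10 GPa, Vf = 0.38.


E1 = Ef*Vf + Em*(1-Vf) = 70*0.38 + 10*0.62 = 32.8 GPa

32.8 GPa


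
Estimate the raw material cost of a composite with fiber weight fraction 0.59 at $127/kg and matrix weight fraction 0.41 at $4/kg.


Cost = cost_f*Wf + cost_m*Wm = 127*0.59 + 4*0.41 = $76.57/kg

$76.57/kg


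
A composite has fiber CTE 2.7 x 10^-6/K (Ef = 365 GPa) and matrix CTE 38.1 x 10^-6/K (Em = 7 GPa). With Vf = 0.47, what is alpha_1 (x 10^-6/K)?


E1 = Ef*Vf + Em*(1-Vf) = 175.26
alpha_1 = (alpha_f*Ef*Vf + alpha_m*Em*(1-Vf))/E1 = 3.45 x 10^-6/K

3.45 x 10^-6/K


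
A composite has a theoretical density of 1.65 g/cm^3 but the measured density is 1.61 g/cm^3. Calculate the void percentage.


Void% = (rho_theo - rho_actual)/rho_theo * 100 = (1.65 - 1.61)/1.65 * 100 = 2.42%

2.42%


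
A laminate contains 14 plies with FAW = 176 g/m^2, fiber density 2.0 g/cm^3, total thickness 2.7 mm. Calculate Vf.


Vf = n * FAW / (rho_f * h * 1000) = 14 * 176 / (2.0 * 2.7 * 1000) = 0.4563

0.4563


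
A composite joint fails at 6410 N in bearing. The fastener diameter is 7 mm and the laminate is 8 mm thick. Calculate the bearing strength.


sigma_br = F/(d*h) = 6410/(7*8) = 114.5 MPa

114.5 MPa


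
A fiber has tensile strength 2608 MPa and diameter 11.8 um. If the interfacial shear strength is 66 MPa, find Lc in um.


Lc = sigma_f * d / (2 * tau_i) = 2608 * 11.8 / (2 * 66) = 233.1 um

233.1 um


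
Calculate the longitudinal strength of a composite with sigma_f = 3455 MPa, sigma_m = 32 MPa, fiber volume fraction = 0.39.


sigma_1 = sigma_f*Vf + sigma_m*(1-Vf) = 3455*0.39 + 32*0.61 = 1367.0 MPa

1367.0 MPa


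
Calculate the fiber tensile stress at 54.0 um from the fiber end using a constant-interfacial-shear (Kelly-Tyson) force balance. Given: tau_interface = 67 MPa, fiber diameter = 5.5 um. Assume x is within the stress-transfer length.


Force balance: sigma_f * (pi*d^2/4) = tau * (pi*d) * x  ->  sigma_f = 4 * tau * x / d
sigma_f = 4 * 67 * 54.0 / 5.5 = 2631.3 MPa

2631.3 MPa


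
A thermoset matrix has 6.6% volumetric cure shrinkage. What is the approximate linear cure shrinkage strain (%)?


Linear shrinkage ≈ vol_shrink/3 = 6.6/3 = 2.2%

2.2%


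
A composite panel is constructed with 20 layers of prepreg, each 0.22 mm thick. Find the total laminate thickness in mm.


h = n * t_ply = 20 * 0.22 = 4.4 mm

4.4 mm


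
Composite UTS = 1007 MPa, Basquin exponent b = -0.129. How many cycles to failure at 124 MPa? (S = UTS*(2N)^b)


N = 0.5 * (S/UTS)^(1/b) = 0.5 * (124/1007)^(1/-0.129) = 5.6259e+06 cycles

5.6259e+06 cycles


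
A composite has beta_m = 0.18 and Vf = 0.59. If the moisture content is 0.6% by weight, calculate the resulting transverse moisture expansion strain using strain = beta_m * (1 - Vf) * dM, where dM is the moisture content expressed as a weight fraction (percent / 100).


dM = 0.6/100 = 0.006
strain = beta_m * (1-Vf) * dM = 0.18 * 0.41 * 0.006 = 0.0004428

0.0004428


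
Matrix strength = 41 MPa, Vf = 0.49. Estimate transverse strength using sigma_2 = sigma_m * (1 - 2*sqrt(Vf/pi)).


factor = 1 - 2*sqrt(0.49/pi) = 0.2101
sigma_2 = 41 * 0.2101 = 8.62 MPa

8.62 MPa


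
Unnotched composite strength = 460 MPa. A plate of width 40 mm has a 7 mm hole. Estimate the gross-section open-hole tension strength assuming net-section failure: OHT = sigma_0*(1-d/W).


OHT = sigma_0*(1-d/W) = 460*(1-7/40) = 379.5 MPa

379.5 MPa


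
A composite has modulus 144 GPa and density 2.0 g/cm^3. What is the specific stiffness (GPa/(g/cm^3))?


Specific stiffness = E/rho = 144/2.0 = 72.0 GPa/(g/cm^3)

72.0 GPa/(g/cm^3)


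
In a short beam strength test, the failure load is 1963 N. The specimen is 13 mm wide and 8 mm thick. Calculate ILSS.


ILSS = 3F/(4bh) = 3*1963/(4*13*8) = 14.16 MPa

14.16 MPa


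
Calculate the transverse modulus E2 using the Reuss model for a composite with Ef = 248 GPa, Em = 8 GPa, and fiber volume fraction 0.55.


1/E2 = Vf/Ef + (1-Vf)/Em = 0.55/248 + 0.45/8
E2 = 17.1 GPa

17.1 GPa


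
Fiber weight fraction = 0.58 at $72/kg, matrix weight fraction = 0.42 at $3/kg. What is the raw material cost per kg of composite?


Cost = cost_f*Wf + cost_m*Wm = 72*0.58 + 3*0.42 = $43.02/kg

$43.02/kg


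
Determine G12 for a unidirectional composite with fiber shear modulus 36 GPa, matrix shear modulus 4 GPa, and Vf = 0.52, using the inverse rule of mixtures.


1/G12 = Vf/Gf + (1-Vf)/Gm = 0.52/36 + 0.48/4
G12 = 7.44 GPa

7.44 GPa


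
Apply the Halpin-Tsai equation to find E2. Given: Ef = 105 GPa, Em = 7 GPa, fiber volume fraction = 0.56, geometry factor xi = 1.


eta = (Ef/Em - 1)/(Ef/Em + xi) = (15.0 - 1)/(15.0 + 1) = 0.875
E2 = Em*(1+xi*eta*Vf)/(1-eta*Vf) = 20.45 GPa

20.45 GPa


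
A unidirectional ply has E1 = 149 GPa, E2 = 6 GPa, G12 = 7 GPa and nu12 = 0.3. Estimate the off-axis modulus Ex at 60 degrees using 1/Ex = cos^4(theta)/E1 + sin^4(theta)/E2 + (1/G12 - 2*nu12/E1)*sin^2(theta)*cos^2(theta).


cos^4(60) = 0.0625, sin^4(60) = 0.5625, sin^2(60)*cos^2(60) = 0.1875
1/G12 - 2*nu12/E1 = 1/7 - 2*0.3/149 = 0.13883 GPa^-1
1/Ex = 0.0625/149 + 0.5625/6 + 0.13883*0.1875 = 0.1202001 GPa^-1
Ex = 8.32 GPa

8.32 GPa


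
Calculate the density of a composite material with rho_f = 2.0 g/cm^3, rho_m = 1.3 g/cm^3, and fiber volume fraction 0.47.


rho_c = rho_f*Vf + rho_m*(1-Vf) = 2.0*0.47 + 1.3*0.53 = 1.629 g/cm^3

1.629 g/cm^3


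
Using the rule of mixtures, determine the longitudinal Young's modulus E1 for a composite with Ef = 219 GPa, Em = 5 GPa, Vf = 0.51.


E1 = Ef*Vf + Em*(1-Vf) = 219*0.51 + 5*0.49 = 114.14 GPa

114.14 GPa


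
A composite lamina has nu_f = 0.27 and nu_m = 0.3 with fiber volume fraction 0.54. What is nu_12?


nu_12 = nu_f*Vf + nu_m*(1-Vf) = 0.27*0.54 + 0.3*0.46 = 0.2838

0.2838


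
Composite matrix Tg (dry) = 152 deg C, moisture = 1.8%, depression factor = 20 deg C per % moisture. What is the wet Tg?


Tg_wet = Tg_dry - k*moisture = 152 - 20*1.8 = 116.0 deg C

116.0 deg C


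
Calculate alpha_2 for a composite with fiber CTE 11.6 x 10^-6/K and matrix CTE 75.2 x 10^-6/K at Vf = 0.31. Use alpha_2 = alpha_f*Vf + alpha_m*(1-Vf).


alpha_2 = alpha_f*Vf + alpha_m*(1-Vf) = 11.6*0.31 + 75.2*0.69 = 55.5 x 10^-6/K

55.5 x 10^-6/K


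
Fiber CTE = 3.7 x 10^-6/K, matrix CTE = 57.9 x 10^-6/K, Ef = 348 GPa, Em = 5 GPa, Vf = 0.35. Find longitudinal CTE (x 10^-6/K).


E1 = Ef*Vf + Em*(1-Vf) = 125.05
alpha_1 = (alpha_f*Ef*Vf + alpha_m*Em*(1-Vf))/E1 = 5.11 x 10^-6/K

5.11 x 10^-6/K


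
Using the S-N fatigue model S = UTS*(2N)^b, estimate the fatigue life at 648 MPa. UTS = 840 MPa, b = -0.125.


N = 0.5 * (S/UTS)^(1/b) = 0.5 * (648/840)^(1/-0.125) = 3.9866 cycles

3.9866 cycles


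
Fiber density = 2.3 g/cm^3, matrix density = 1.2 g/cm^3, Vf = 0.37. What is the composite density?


rho_c = rho_f*Vf + rho_m*(1-Vf) = 2.3*0.37 + 1.2*0.63 = 1.607 g/cm^3

1.607 g/cm^3


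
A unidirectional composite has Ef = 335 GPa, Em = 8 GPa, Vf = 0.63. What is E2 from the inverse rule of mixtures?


1/E2 = Vf/Ef + (1-Vf)/Em = 0.63/335 + 0.37/8
E2 = 20.78 GPa

20.78 GPa


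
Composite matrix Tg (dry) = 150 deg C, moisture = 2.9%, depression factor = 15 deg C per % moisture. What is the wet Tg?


Tg_wet = Tg_dry - k*moisture = 150 - 15*2.9 = 106.5 deg C

106.5 deg C


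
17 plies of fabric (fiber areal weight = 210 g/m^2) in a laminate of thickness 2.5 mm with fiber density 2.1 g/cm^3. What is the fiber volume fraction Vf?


Vf = n * FAW / (rho_f * h * 1000) = 17 * 210 / (2.1 * 2.5 * 1000) = 0.68

0.68


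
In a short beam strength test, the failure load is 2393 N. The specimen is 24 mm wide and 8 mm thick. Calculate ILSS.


ILSS = 3F/(4bh) = 3*2393/(4*24*8) = 9.35 MPa

9.35 MPa


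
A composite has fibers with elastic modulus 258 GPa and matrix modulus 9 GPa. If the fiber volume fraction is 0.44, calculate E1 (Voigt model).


E1 = Ef*Vf + Em*(1-Vf) = 258*0.44 + 9*0.56 = 118.56 GPa

118.56 GPa


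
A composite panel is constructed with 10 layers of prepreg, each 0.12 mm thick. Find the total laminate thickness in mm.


h = n * t_ply = 10 * 0.12 = 1.2 mm

1.2 mm


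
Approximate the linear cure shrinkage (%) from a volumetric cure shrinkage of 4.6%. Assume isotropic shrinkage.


Linear shrinkage ≈ vol_shrink/3 = 4.6/3 = 1.533%

1.533%


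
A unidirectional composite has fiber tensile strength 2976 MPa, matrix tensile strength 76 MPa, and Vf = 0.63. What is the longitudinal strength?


sigma_1 = sigma_f*Vf + sigma_m*(1-Vf) = 2976*0.63 + 76*0.37 = 1903.0 MPa

1903.0 MPa


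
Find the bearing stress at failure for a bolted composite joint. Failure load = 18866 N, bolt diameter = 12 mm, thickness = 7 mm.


sigma_br = F/(d*h) = 18866/(12*7) = 224.6 MPa

224.6 MPa


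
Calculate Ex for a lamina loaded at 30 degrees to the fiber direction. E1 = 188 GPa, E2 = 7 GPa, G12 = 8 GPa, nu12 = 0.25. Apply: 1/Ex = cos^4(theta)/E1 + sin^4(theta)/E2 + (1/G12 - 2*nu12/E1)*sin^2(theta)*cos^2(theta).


cos^4(30) = 0.5625, sin^4(30) = 0.0625, sin^2(30)*cos^2(30) = 0.1875
1/G12 - 2*nu12/E1 = 1/8 - 2*0.25/188 = 0.12234 GPa^-1
1/Ex = 0.5625/188 + 0.0625/7 + 0.12234*0.1875 = 0.0348594 GPa^-1
Ex = 28.69 GPa

28.69 GPa


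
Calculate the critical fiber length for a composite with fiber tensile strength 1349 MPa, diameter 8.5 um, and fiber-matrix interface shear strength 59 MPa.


Lc = sigma_f * d / (2 * tau_i) = 1349 * 8.5 / (2 * 59) = 97.2 um

97.2 um


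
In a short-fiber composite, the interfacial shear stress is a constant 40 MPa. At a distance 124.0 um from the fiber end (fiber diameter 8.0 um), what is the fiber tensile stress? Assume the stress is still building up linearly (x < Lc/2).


Force balance: sigma_f * (pi*d^2/4) = tau * (pi*d) * x  ->  sigma_f = 4 * tau * x / d
sigma_f = 4 * 40 * 124.0 / 8.0 = 2480.0 MPa

2480.0 MPa


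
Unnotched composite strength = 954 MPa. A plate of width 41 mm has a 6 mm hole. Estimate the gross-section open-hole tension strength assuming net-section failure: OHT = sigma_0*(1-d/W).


OHT = sigma_0*(1-d/W) = 954*(1-6/41) = 814.4 MPa

814.4 MPa


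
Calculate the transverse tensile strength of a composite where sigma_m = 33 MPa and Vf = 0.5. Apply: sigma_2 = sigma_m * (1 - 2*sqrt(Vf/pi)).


factor = 1 - 2*sqrt(0.5/pi) = 0.2021
sigma_2 = 33 * 0.2021 = 6.67 MPa

6.67 MPa


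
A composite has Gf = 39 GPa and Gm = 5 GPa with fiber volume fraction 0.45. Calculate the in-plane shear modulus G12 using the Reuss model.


1/G12 = Vf/Gf + (1-Vf)/Gm = 0.45/39 + 0.55/5
G12 = 8.23 GPa

8.23 GPa


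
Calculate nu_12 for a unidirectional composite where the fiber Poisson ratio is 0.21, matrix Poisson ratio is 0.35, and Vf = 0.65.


nu_12 = nu_f*Vf + nu_m*(1-Vf) = 0.21*0.65 + 0.35*0.35 = 0.259

0.259


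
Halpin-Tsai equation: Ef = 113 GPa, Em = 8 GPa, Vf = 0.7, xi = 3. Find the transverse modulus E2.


eta = (Ef/Em - 1)/(Ef/Em + xi) = (14.125 - 1)/(14.125 + 3) = 0.7664
E2 = Em*(1+xi*eta*Vf)/(1-eta*Vf) = 45.04 GPa

45.04 GPa


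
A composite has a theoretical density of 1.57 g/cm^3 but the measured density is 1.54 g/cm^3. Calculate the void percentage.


Void% = (rho_theo - rho_actual)/rho_theo * 100 = (1.57 - 1.54)/1.57 * 100 = 1.91%

1.91%


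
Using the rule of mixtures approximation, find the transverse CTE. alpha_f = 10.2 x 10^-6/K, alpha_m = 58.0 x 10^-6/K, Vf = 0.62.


alpha_2 = alpha_f*Vf + alpha_m*(1-Vf) = 10.2*0.62 + 58.0*0.38 = 28.4 x 10^-6/K

28.4 x 10^-6/K


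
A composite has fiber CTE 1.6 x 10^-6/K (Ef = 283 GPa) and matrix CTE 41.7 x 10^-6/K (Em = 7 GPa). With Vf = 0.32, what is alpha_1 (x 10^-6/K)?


E1 = Ef*Vf + Em*(1-Vf) = 95.32
alpha_1 = (alpha_f*Ef*Vf + alpha_m*Em*(1-Vf))/E1 = 3.6 x 10^-6/K

3.6 x 10^-6/K


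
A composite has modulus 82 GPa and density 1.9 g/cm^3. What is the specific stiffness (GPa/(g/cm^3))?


Specific stiffness = E/rho = 82/1.9 = 43.2 GPa/(g/cm^3)

43.2 GPa/(g/cm^3)


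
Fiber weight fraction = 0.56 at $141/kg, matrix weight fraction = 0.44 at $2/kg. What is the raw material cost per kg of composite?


Cost = cost_f*Wf + cost_m*Wm = 141*0.56 + 2*0.44 = $79.84/kg

$79.84/kg


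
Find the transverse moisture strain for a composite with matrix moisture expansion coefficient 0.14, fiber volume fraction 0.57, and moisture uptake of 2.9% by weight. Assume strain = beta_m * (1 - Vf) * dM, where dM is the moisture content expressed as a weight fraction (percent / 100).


dM = 2.9/100 = 0.029
strain = beta_m * (1-Vf) * dM = 0.14 * 0.43 * 0.029 = 0.0017458

0.0017458


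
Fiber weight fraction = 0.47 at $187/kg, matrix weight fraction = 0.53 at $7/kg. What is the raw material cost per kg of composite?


Cost = cost_f*Wf + cost_m*Wm = 187*0.47 + 7*0.53 = $91.6/kg

$91.6/kg


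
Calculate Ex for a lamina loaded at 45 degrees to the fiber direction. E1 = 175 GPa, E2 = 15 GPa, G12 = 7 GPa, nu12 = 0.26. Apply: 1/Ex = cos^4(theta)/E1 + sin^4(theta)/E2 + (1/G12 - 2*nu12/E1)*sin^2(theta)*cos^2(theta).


cos^4(45) = 0.25, sin^4(45) = 0.25, sin^2(45)*cos^2(45) = 0.25
1/G12 - 2*nu12/E1 = 1/7 - 2*0.26/175 = 0.139886 GPa^-1
1/Ex = 0.25/175 + 0.25/15 + 0.139886*0.25 = 0.0530667 GPa^-1
Ex = 18.84 GPa

18.84 GPa


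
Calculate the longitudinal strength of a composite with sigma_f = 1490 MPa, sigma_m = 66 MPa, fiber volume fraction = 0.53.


sigma_1 = sigma_f*Vf + sigma_m*(1-Vf) = 1490*0.53 + 66*0.47 = 820.7 MPa

820.7 MPa


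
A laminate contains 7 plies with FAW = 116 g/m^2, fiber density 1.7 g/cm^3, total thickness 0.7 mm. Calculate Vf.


Vf = n * FAW / (rho_f * h * 1000) = 7 * 116 / (1.7 * 0.7 * 1000) = 0.6824

0.6824


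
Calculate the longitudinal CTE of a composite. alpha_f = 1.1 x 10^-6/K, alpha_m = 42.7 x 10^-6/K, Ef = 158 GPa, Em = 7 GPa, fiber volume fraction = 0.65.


E1 = Ef*Vf + Em*(1-Vf) = 105.15
alpha_1 = (alpha_f*Ef*Vf + alpha_m*Em*(1-Vf))/E1 = 2.07 x 10^-6/K

2.07 x 10^-6/K


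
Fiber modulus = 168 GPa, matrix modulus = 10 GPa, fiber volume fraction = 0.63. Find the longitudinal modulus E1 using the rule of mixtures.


E1 = Ef*Vf + Em*(1-Vf) = 168*0.63 + 10*0.37 = 109.54 GPa

109.54 GPa


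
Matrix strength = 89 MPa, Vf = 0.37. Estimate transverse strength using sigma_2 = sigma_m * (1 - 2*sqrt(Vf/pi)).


factor = 1 - 2*sqrt(0.37/pi) = 0.3136
sigma_2 = 89 * 0.3136 = 27.91 MPa

27.91 MPa


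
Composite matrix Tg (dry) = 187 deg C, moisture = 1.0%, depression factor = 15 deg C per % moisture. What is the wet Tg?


Tg_wet = Tg_dry - k*moisture = 187 - 15*1.0 = 172.0 deg C

172.0 deg C


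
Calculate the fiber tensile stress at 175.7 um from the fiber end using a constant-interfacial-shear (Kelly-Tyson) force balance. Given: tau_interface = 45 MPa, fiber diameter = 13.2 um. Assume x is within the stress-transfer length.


Force balance: sigma_f * (pi*d^2/4) = tau * (pi*d) * x  ->  sigma_f = 4 * tau * x / d
sigma_f = 4 * 45 * 175.7 / 13.2 = 2395.9 MPa

2395.9 MPa


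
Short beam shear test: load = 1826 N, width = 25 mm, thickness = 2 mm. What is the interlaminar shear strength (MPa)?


ILSS = 3F/(4bh) = 3*1826/(4*25*2) = 27.39 MPa

27.39 MPa


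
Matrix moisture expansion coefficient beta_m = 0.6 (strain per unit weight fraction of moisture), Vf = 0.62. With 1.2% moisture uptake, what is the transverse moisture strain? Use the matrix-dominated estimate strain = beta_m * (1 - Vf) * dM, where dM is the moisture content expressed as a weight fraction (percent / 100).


dM = 1.2/100 = 0.012
strain = beta_m * (1-Vf) * dM = 0.6 * 0.38 * 0.012 = 0.002736

0.002736


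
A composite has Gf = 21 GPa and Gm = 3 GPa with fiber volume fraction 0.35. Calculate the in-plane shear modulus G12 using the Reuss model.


1/G12 = Vf/Gf + (1-Vf)/Gm = 0.35/21 + 0.65/3
G12 = 4.29 GPa

4.29 GPa


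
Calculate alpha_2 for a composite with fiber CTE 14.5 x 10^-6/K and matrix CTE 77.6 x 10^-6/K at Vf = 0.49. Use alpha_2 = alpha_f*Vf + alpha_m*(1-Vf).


alpha_2 = alpha_f*Vf + alpha_m*(1-Vf) = 14.5*0.49 + 77.6*0.51 = 46.7 x 10^-6/K

46.7 x 10^-6/K


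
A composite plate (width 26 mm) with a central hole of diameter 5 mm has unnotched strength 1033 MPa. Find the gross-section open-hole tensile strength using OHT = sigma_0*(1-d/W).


OHT = sigma_0*(1-d/W) = 1033*(1-5/26) = 834.3 MPa

834.3 MPa


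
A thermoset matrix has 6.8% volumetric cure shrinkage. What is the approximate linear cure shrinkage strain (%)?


Linear shrinkage ≈ vol_shrink/3 = 6.8/3 = 2.267%

2.267%


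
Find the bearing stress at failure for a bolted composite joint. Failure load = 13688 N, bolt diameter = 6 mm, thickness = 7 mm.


sigma_br = F/(d*h) = 13688/(6*7) = 325.9 MPa

325.9 MPa


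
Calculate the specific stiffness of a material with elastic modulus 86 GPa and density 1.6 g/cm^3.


Specific stiffness = E/rho = 86/1.6 = 53.8 GPa/(g/cm^3)

53.8 GPa/(g/cm^3)


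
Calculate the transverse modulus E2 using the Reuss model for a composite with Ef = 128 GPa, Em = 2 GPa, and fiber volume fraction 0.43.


1/E2 = Vf/Ef + (1-Vf)/Em = 0.43/128 + 0.57/2
E2 = 3.47 GPa

3.47 GPa


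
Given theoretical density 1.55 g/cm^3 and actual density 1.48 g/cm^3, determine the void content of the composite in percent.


Void% = (rho_theo - rho_actual)/rho_theo * 100 = (1.55 - 1.48)/1.55 * 100 = 4.52%

4.52%


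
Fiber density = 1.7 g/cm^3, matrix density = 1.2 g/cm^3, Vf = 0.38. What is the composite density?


rho_c = rho_f*Vf + rho_m*(1-Vf) = 1.7*0.38 + 1.2*0.62 = 1.39 g/cm^3

1.39 g/cm^3


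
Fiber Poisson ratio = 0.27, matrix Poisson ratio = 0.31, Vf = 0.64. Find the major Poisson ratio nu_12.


nu_12 = nu_f*Vf + nu_m*(1-Vf) = 0.27*0.64 + 0.31*0.36 = 0.2844

0.2844


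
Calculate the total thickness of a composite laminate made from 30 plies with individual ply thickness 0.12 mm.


h = n * t_ply = 30 * 0.12 = 3.6 mm

3.6 mm


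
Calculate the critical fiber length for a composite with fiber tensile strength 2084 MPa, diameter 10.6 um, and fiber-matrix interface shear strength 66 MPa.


Lc = sigma_f * d / (2 * tau_i) = 2084 * 10.6 / (2 * 66) = 167.4 um

167.4 um


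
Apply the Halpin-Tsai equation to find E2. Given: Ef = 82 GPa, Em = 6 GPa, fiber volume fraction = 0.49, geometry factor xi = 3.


eta = (Ef/Em - 1)/(Ef/Em + xi) = (13.6667 - 1)/(13.6667 + 3) = 0.76
E2 = Em*(1+xi*eta*Vf)/(1-eta*Vf) = 20.24 GPa

20.24 GPa


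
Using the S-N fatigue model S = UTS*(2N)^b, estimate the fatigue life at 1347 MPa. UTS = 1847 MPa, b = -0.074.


N = 0.5 * (S/UTS)^(1/b) = 0.5 * (1347/1847)^(1/-0.074) = 35.6175 cycles

35.6175 cycles


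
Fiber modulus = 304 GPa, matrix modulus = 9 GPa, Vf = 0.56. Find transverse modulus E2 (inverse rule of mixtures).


1/E2 = Vf/Ef + (1-Vf)/Em = 0.56/304 + 0.44/9
E2 = 19.71 GPa

19.71 GPa


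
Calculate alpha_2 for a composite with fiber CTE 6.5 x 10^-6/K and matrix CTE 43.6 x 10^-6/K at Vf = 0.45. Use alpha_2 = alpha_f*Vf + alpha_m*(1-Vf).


alpha_2 = alpha_f*Vf + alpha_m*(1-Vf) = 6.5*0.45 + 43.6*0.55 = 26.9 x 10^-6/K

26.9 x 10^-6/K


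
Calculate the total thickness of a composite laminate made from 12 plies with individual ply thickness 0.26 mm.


h = n * t_ply = 12 * 0.26 = 3.12 mm

3.12 mm


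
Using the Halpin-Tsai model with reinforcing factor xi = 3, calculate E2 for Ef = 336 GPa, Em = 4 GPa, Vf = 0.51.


eta = (Ef/Em - 1)/(Ef/Em + xi) = (84.0 - 1)/(84.0 + 3) = 0.954
E2 = Em*(1+xi*eta*Vf)/(1-eta*Vf) = 19.16 GPa

19.16 GPa


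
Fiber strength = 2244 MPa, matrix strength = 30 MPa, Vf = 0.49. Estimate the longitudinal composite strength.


sigma_1 = sigma_f*Vf + sigma_m*(1-Vf) = 2244*0.49 + 30*0.51 = 1114.9 MPa

1114.9 MPa


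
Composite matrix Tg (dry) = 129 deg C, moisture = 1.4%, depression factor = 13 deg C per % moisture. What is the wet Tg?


Tg_wet = Tg_dry - k*moisture = 129 - 13*1.4 = 110.8 deg C

110.8 deg C


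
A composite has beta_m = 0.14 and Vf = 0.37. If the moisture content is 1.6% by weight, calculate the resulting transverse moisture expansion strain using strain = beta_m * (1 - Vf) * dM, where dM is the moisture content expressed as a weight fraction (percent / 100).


dM = 1.6/100 = 0.016
strain = beta_m * (1-Vf) * dM = 0.14 * 0.63 * 0.016 = 0.0014112

0.0014112


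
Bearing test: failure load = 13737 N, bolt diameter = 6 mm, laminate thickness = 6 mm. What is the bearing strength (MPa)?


sigma_br = F/(d*h) = 13737/(6*6) = 381.6 MPa

381.6 MPa


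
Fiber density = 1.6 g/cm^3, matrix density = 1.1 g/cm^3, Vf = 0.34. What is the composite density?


rho_c = rho_f*Vf + rho_m*(1-Vf) = 1.6*0.34 + 1.1*0.66 = 1.27 g/cm^3

1.27 g/cm^3


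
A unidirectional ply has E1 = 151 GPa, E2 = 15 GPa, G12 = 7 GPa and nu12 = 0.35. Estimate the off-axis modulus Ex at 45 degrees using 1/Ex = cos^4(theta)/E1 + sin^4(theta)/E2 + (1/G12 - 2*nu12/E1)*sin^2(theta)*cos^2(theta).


cos^4(45) = 0.25, sin^4(45) = 0.25, sin^2(45)*cos^2(45) = 0.25
1/G12 - 2*nu12/E1 = 1/7 - 2*0.35/151 = 0.138221 GPa^-1
1/Ex = 0.25/151 + 0.25/15 + 0.138221*0.25 = 0.0528776 GPa^-1
Ex = 18.91 GPa

18.91 GPa


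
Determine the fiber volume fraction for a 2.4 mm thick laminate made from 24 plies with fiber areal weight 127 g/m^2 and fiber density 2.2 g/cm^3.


Vf = n * FAW / (rho_f * h * 1000) = 24 * 127 / (2.2 * 2.4 * 1000) = 0.5773

0.5773


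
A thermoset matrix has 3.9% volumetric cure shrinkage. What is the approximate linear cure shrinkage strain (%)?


Linear shrinkage ≈ vol_shrink/3 = 3.9/3 = 1.3%

1.3%


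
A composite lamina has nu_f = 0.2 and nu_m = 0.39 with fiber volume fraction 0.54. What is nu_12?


nu_12 = nu_f*Vf + nu_m*(1-Vf) = 0.2*0.54 + 0.39*0.46 = 0.2874

0.2874


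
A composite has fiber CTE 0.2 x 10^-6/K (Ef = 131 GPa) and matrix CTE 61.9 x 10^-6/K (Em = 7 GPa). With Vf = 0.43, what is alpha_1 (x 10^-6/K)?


E1 = Ef*Vf + Em*(1-Vf) = 60.32
alpha_1 = (alpha_f*Ef*Vf + alpha_m*Em*(1-Vf))/E1 = 4.28 x 10^-6/K

4.28 x 10^-6/K


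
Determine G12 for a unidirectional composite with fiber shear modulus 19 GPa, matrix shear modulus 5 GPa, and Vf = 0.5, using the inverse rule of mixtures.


1/G12 = Vf/Gf + (1-Vf)/Gm = 0.5/19 + 0.5/5
G12 = 7.92 GPa

7.92 GPa


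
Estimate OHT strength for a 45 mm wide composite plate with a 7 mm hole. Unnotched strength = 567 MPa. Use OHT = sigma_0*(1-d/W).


OHT = sigma_0*(1-d/W) = 567*(1-7/45) = 478.8 MPa

478.8 MPa


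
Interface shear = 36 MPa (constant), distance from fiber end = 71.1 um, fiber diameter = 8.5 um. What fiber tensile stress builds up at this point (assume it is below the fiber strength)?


Force balance: sigma_f * (pi*d^2/4) = tau * (pi*d) * x  ->  sigma_f = 4 * tau * x / d
sigma_f = 4 * 36 * 71.1 / 8.5 = 1204.5 MPa

1204.5 MPa


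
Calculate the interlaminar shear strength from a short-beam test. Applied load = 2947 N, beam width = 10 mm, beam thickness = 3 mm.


ILSS = 3F/(4bh) = 3*2947/(4*10*3) = 73.68 MPa

73.68 MPa


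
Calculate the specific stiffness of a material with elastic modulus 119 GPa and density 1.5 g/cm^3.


Specific stiffness = E/rho = 119/1.5 = 79.3 GPa/(g/cm^3)

79.3 GPa/(g/cm^3)


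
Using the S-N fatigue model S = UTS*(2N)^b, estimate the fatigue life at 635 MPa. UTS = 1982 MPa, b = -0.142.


N = 0.5 * (S/UTS)^(1/b) = 0.5 * (635/1982)^(1/-0.142) = 1514.1422 cycles

1514.1422 cycles


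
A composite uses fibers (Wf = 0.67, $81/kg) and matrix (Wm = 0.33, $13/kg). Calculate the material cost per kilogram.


Cost = cost_f*Wf + cost_m*Wm = 81*0.67 + 13*0.33 = $58.56/kg

$58.56/kg


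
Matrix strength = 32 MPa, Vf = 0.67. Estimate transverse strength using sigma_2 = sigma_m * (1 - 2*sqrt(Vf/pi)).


factor = 1 - 2*sqrt(0.67/pi) = 0.0764
sigma_2 = 32 * 0.0764 = 2.44 MPa

2.44 MPa


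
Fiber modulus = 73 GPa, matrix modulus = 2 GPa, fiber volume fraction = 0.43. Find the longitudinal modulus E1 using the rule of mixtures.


E1 = Ef*Vf + Em*(1-Vf) = 73*0.43 + 2*0.57 = 32.53 GPa

32.53 GPa


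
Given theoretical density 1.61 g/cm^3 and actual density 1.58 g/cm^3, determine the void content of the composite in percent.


Void% = (rho_theo - rho_actual)/rho_theo * 100 = (1.61 - 1.58)/1.61 * 100 = 1.86%

1.86%


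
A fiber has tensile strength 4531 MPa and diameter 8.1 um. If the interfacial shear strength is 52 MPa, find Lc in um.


Lc = sigma_f * d / (2 * tau_i) = 4531 * 8.1 / (2 * 52) = 352.9 um

352.9 um


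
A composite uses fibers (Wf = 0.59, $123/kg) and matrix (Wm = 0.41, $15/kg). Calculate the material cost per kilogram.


Cost = cost_f*Wf + cost_m*Wm = 123*0.59 + 15*0.41 = $78.72/kg

$78.72/kg


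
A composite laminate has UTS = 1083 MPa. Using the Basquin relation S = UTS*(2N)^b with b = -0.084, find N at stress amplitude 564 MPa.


N = 0.5 * (S/UTS)^(1/b) = 0.5 * (564/1083)^(1/-0.084) = 1180.8006 cycles

1180.8006 cycles


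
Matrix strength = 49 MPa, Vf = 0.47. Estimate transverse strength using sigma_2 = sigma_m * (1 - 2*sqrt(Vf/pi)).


factor = 1 - 2*sqrt(0.47/pi) = 0.2264
sigma_2 = 49 * 0.2264 = 11.09 MPa

11.09 MPa


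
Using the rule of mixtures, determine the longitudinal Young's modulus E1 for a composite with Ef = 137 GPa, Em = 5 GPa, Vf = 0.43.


E1 = Ef*Vf + Em*(1-Vf) = 137*0.43 + 5*0.57 = 61.76 GPa

61.76 GPa


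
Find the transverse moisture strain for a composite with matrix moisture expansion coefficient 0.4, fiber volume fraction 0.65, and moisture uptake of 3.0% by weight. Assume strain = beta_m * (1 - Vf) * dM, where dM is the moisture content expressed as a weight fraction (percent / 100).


dM = 3.0/100 = 0.03
strain = beta_m * (1-Vf) * dM = 0.4 * 0.35 * 0.03 = 0.0042

0.0042


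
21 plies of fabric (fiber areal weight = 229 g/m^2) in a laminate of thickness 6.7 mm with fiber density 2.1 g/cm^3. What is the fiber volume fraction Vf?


Vf = n * FAW / (rho_f * h * 1000) = 21 * 229 / (2.1 * 6.7 * 1000) = 0.3418

0.3418


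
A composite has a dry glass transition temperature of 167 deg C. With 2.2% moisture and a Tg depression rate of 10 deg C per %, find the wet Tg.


Tg_wet = Tg_dry - k*moisture = 167 - 10*2.2 = 145.0 deg C

145.0 deg C


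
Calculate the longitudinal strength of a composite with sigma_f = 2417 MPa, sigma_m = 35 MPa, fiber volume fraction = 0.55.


sigma_1 = sigma_f*Vf + sigma_m*(1-Vf) = 2417*0.55 + 35*0.45 = 1345.1 MPa

1345.1 MPa


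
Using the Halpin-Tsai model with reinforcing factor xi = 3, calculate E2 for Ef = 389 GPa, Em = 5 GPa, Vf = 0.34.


eta = (Ef/Em - 1)/(Ef/Em + xi) = (77.8 - 1)/(77.8 + 3) = 0.9505
E2 = Em*(1+xi*eta*Vf)/(1-eta*Vf) = 14.55 GPa

14.55 GPa


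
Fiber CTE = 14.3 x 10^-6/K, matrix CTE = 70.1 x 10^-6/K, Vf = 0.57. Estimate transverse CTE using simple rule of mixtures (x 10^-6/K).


alpha_2 = alpha_f*Vf + alpha_m*(1-Vf) = 14.3*0.57 + 70.1*0.43 = 38.3 x 10^-6/K

38.3 x 10^-6/K


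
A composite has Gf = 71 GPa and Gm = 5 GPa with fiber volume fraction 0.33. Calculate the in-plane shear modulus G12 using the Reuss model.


1/G12 = Vf/Gf + (1-Vf)/Gm = 0.33/71 + 0.67/5
G12 = 7.21 GPa

7.21 GPa


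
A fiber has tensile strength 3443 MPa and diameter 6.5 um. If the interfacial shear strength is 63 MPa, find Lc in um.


Lc = sigma_f * d / (2 * tau_i) = 3443 * 6.5 / (2 * 63) = 177.6 um

177.6 um


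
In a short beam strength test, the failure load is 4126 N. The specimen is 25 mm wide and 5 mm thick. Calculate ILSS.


ILSS = 3F/(4bh) = 3*4126/(4*25*5) = 24.76 MPa

24.76 MPa


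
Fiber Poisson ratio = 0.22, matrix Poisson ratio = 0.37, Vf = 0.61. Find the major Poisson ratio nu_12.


nu_12 = nu_f*Vf + nu_m*(1-Vf) = 0.22*0.61 + 0.37*0.39 = 0.2785

0.2785


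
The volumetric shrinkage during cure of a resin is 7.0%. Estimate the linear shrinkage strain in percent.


Linear shrinkage ≈ vol_shrink/3 = 7.0/3 = 2.333%

2.333%


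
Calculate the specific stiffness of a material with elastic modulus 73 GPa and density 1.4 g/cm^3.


Specific stiffness = E/rho = 73/1.4 = 52.1 GPa/(g/cm^3)

52.1 GPa/(g/cm^3)


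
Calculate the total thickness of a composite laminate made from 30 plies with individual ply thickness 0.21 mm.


h = n * t_ply = 30 * 0.21 = 6.3 mm

6.3 mm


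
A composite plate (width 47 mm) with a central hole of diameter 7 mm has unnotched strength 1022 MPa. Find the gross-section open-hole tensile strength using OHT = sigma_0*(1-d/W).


OHT = sigma_0*(1-d/W) = 1022*(1-7/47) = 869.8 MPa

869.8 MPa


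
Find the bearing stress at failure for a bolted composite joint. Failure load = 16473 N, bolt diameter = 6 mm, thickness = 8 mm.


sigma_br = F/(d*h) = 16473/(6*8) = 343.2 MPa

343.2 MPa


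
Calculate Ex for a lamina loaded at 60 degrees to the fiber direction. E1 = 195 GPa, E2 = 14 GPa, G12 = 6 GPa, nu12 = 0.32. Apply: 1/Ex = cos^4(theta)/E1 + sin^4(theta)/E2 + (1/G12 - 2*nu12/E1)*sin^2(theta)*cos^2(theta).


cos^4(60) = 0.0625, sin^4(60) = 0.5625, sin^2(60)*cos^2(60) = 0.1875
1/G12 - 2*nu12/E1 = 1/6 - 2*0.32/195 = 0.163385 GPa^-1
1/Ex = 0.0625/195 + 0.5625/14 + 0.163385*0.1875 = 0.0711337 GPa^-1
Ex = 14.06 GPa

14.06 GPa


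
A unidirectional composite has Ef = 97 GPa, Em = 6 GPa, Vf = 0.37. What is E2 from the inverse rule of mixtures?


1/E2 = Vf/Ef + (1-Vf)/Em = 0.37/97 + 0.63/6
E2 = 9.19 GPa

9.19 GPa


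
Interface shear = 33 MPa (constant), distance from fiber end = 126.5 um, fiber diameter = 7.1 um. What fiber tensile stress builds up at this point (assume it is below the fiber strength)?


Force balance: sigma_f * (pi*d^2/4) = tau * (pi*d) * x  ->  sigma_f = 4 * tau * x / d
sigma_f = 4 * 33 * 126.5 / 7.1 = 2351.8 MPa

2351.8 MPa


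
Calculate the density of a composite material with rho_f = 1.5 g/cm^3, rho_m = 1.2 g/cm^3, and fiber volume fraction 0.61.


rho_c = rho_f*Vf + rho_m*(1-Vf) = 1.5*0.61 + 1.2*0.39 = 1.383 g/cm^3

1.383 g/cm^3


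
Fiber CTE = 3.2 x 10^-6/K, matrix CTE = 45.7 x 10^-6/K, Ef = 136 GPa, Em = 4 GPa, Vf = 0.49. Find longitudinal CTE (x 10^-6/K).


E1 = Ef*Vf + Em*(1-Vf) = 68.68
alpha_1 = (alpha_f*Ef*Vf + alpha_m*Em*(1-Vf))/E1 = 4.46 x 10^-6/K

4.46 x 10^-6/K


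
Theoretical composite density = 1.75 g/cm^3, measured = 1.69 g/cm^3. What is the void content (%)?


Void% = (rho_theo - rho_actual)/rho_theo * 100 = (1.75 - 1.69)/1.75 * 100 = 3.43%

3.43%


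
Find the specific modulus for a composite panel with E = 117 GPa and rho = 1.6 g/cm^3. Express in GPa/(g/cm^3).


Specific stiffness = E/rho = 117/1.6 = 73.1 GPa/(g/cm^3)

73.1 GPa/(g/cm^3)


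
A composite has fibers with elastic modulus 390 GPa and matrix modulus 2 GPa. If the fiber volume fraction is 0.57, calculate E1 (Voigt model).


E1 = Ef*Vf + Em*(1-Vf) = 390*0.57 + 2*0.43 = 223.16 GPa

223.16 GPa


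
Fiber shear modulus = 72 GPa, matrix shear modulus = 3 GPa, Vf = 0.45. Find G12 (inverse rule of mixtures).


1/G12 = Vf/Gf + (1-Vf)/Gm = 0.45/72 + 0.55/3
G12 = 5.27 GPa

5.27 GPa


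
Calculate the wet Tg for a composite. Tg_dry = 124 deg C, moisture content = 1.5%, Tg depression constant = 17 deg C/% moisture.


Tg_wet = Tg_dry - k*moisture = 124 - 17*1.5 = 98.5 deg C

98.5 deg C


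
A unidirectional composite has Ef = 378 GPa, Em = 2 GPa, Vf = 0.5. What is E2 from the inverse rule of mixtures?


1/E2 = Vf/Ef + (1-Vf)/Em = 0.5/378 + 0.5/2
E2 = 3.98 GPa

3.98 GPa


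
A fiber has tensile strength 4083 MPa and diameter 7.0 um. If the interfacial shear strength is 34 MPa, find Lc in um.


Lc = sigma_f * d / (2 * tau_i) = 4083 * 7.0 / (2 * 34) = 420.3 um

420.3 um


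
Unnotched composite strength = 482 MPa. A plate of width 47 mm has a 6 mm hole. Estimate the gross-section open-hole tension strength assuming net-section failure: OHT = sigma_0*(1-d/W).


OHT = sigma_0*(1-d/W) = 482*(1-6/47) = 420.5 MPa

420.5 MPa


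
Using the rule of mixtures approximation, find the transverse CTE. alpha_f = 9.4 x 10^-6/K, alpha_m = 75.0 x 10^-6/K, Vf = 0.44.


alpha_2 = alpha_f*Vf + alpha_m*(1-Vf) = 9.4*0.44 + 75.0*0.56 = 46.1 x 10^-6/K

46.1 x 10^-6/K


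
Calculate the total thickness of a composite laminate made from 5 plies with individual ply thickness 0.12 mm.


h = n * t_ply = 5 * 0.12 = 0.6 mm

0.6 mm


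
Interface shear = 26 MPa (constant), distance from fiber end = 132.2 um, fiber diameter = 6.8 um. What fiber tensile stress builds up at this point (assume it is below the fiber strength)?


Force balance: sigma_f * (pi*d^2/4) = tau * (pi*d) * x  ->  sigma_f = 4 * tau * x / d
sigma_f = 4 * 26 * 132.2 / 6.8 = 2021.9 MPa

2021.9 MPa


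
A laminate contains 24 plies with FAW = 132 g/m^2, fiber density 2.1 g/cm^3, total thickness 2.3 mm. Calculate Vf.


Vf = n * FAW / (rho_f * h * 1000) = 24 * 132 / (2.1 * 2.3 * 1000) = 0.6559

0.6559


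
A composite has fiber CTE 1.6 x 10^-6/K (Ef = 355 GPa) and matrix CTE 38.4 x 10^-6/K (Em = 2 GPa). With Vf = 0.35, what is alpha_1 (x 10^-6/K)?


E1 = Ef*Vf + Em*(1-Vf) = 125.55
alpha_1 = (alpha_f*Ef*Vf + alpha_m*Em*(1-Vf))/E1 = 1.98 x 10^-6/K

1.98 x 10^-6/K


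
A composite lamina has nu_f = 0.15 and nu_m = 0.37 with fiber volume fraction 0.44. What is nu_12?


nu_12 = nu_f*Vf + nu_m*(1-Vf) = 0.15*0.44 + 0.37*0.56 = 0.2732

0.2732


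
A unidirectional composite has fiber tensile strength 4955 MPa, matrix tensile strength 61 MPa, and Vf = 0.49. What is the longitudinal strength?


sigma_1 = sigma_f*Vf + sigma_m*(1-Vf) = 4955*0.49 + 61*0.51 = 2459.1 MPa

2459.1 MPa


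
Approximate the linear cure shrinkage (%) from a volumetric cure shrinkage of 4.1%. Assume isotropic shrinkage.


Linear shrinkage ≈ vol_shrink/3 = 4.1/3 = 1.367%

1.367%


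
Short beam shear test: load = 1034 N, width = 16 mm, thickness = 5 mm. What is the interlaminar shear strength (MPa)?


ILSS = 3F/(4bh) = 3*1034/(4*16*5) = 9.69 MPa

9.69 MPa


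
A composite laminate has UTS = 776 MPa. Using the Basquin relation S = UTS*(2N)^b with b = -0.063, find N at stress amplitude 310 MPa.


N = 0.5 * (S/UTS)^(1/b) = 0.5 * (310/776)^(1/-0.063) = 1.0577e+06 cycles

1.0577e+06 cycles


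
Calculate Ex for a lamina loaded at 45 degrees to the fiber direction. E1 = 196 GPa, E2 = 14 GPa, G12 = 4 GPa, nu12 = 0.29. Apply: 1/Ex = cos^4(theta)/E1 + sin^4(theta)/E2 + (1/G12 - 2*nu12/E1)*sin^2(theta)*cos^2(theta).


cos^4(45) = 0.25, sin^4(45) = 0.25, sin^2(45)*cos^2(45) = 0.25
1/G12 - 2*nu12/E1 = 1/4 - 2*0.29/196 = 0.247041 GPa^-1
1/Ex = 0.25/196 + 0.25/14 + 0.247041*0.25 = 0.0808929 GPa^-1
Ex = 12.36 GPa

12.36 GPa


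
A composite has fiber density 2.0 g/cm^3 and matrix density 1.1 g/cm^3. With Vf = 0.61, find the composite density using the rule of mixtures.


rho_c = rho_f*Vf + rho_m*(1-Vf) = 2.0*0.61 + 1.1*0.39 = 1.649 g/cm^3

1.649 g/cm^3


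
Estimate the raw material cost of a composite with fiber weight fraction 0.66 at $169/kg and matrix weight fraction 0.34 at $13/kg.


Cost = cost_f*Wf + cost_m*Wm = 169*0.66 + 13*0.34 = $115.96/kg

$115.96/kg


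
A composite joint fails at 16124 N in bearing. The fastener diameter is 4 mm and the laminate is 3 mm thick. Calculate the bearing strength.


sigma_br = F/(d*h) = 16124/(4*3) = 1343.7 MPa

1343.7 MPa


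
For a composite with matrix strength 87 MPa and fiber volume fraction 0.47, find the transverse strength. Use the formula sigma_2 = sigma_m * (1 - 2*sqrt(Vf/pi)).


factor = 1 - 2*sqrt(0.47/pi) = 0.2264
sigma_2 = 87 * 0.2264 = 19.7 MPa

19.7 MPa


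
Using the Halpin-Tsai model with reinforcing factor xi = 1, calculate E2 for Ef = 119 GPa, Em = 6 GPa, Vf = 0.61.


eta = (Ef/Em - 1)/(Ef/Em + xi) = (19.8333 - 1)/(19.8333 + 1) = 0.904
E2 = Em*(1+xi*eta*Vf)/(1-eta*Vf) = 20.75 GPa

20.75 GPa


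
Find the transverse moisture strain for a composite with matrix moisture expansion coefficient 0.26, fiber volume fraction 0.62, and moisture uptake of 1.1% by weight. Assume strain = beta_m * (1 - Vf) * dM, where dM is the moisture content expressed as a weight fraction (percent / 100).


dM = 1.1/100 = 0.011
strain = beta_m * (1-Vf) * dM = 0.26 * 0.38 * 0.011 = 0.0010868

0.0010868


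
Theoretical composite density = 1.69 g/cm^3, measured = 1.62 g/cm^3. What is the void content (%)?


Void% = (rho_theo - rho_actual)/rho_theo * 100 = (1.69 - 1.62)/1.69 * 100 = 4.14%

4.14%
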